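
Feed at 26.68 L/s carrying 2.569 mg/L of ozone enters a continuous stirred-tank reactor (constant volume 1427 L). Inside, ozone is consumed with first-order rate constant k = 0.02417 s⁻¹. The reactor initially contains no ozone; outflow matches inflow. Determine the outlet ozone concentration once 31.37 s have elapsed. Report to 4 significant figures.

Species balance: V dC/dt = Q C_in − Q C − k V C.
dC/dt = (Q/V) C_in − (Q/V + k) C; effective rate a = Q/V + k = 0.0186966 + 0.02417 = 0.0428666 s⁻¹.
C_ss = Q C_in/(Q + kV) = 1.12049 mg/L; C(t) = C_ss + (C₀ − C_ss) e^(−a t).
C(31.37) = 1.12049 + (-1.12049)·e^(−0.0428666·31.37) = 1.12049 + (-1.12049)·0.260612 = 0.828476 mg/L.

0.8285 mg/L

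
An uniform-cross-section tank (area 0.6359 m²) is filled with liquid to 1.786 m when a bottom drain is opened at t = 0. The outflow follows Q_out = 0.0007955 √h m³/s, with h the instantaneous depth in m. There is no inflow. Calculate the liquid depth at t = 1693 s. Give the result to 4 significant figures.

0.07698 m

A dh/dt = −Q_out = −0.0007955 √h.
This is separable: 2 d(√h)/dt = −0.0007955/A, so √h = √h₀ − (0.0007955/(2A)) t.
√h = √1.786 − 0.0007955·1693/(2·0.6359) = 1.33641 − 1.05896 = 0.277456.
h = 0.277456² = 0.0769819 m.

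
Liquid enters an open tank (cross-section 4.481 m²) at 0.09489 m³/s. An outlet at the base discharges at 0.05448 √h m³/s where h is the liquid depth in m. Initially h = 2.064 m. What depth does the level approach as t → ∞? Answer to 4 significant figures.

A dh/dt = Q_in − 0.05448 √h. Steady state requires inflow = outflow:
Q_in = 0.05448 √h_ss ⇒ √h_ss = 0.09489/0.05448 = 1.74174.
h_ss = 1.74174² = 3.03366 m. (Since h₀ = 2.064 m < h_ss, the level will rise toward this value.)

3.034 m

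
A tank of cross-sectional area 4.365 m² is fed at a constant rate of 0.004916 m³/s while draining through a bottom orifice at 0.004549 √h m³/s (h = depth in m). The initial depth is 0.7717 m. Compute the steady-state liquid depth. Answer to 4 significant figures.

1.168 m

A dh/dt = Q_in − 0.004549 √h. Steady state requires inflow = outflow:
Q_in = 0.004549 √h_ss ⇒ √h_ss = 0.004916/0.004549 = 1.08068.
h_ss = 1.08068² = 1.16786 m. (Since h₀ = 0.7717 m < h_ss, the level will rise toward this value.)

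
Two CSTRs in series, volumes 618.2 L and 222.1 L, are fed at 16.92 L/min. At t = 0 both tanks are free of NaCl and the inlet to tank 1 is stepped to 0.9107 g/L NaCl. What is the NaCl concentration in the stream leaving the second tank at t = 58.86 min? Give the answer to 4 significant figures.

0.6326 g/L

Time constants: τᵢ = Vᵢ/Q for each well-mixed tank.
τ₁ = 618.2/16.92 = 36.5366 min; τ₂ = 222.1/16.92 = 13.1265 min.
Tank 1: C₁ = C_in(1 − e^(−t/τ₁)). Tank 2 (τ₁ ≠ τ₂): C₂ = C_in[1 − (τ₁ e^(−t/τ₁) − τ₂ e^(−t/τ₂))/(τ₁ − τ₂)].
At t = 58.86: e^(−t/τ₁) = 0.199691, e^(−t/τ₂) = 0.0112874.
C₂ = 0.9107·[1 − (36.5366·0.199691 − 13.1265·0.0112874)/(23.4102)] = 0.9107·0.694668 = 0.632634 g/L.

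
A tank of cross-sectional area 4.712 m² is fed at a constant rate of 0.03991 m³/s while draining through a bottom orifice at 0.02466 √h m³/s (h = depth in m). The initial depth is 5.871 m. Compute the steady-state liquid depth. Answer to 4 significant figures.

2.619 m

A dh/dt = Q_in − 0.02466 √h. Steady state requires inflow = outflow:
Q_in = 0.02466 √h_ss ⇒ √h_ss = 0.03991/0.02466 = 1.61841.
h_ss = 1.61841² = 2.61925 m. (Since h₀ = 5.871 m > h_ss, the level will fall toward this value.)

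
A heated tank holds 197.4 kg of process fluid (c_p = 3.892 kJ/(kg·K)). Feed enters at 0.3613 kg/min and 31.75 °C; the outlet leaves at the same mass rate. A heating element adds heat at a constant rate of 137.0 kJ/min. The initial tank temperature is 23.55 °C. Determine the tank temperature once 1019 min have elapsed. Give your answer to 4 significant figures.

Energy balance: M c_p dT/dt = ṁ c_p (T_in − T) + 137.0.
Rearrange: dT/dt = (T_ss − T)/τ with τ = M/ṁ = 546.360 min and T_ss = T_in + Q̇/(ṁ c_p) = 129.177 °C.
Solution: T(t) = T_ss + (T₀ − T_ss) e^(−t/τ).
T(1019) = 129.177 + (-105.627)·e^(−1019/546.360) = 129.177 + (-105.627)·0.154885 = 112.817 °C.

112.8 °C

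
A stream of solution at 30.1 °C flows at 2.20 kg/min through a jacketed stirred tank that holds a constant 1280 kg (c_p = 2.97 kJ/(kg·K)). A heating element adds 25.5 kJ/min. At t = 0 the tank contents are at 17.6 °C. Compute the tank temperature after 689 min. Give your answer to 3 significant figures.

29.0 °C

M c_p dT/dt = ṁ c_p (T_in − T) + Q̇.
τ = M/ṁ = 581.82 min; T_ss = T_in + Q̇/(ṁ c_p) = 30.1 + 25.5/(2.20·2.97) = 34.003 °C.
T approaches T_ss exponentially: T(t) = T_ss + (T₀ − T_ss) e^(−t/τ).
T(689) = 34.003 + (-16.403)·e^(−689/581.82) = 34.003 + (-16.403)·0.30599 = 28.984 °C.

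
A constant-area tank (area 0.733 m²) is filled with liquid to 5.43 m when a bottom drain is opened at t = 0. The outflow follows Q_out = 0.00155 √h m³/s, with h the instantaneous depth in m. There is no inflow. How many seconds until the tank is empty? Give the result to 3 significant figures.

2200 s

Volume balance on the tank: A dh/dt = −0.00155 √h.
This is separable: 2 d(√h)/dt = −0.00155/A, so √h = √h₀ − (0.00155/(2A)) t.
Set h = 0: 2√h₀ = (0.00155/A) t_empty ⇒ t_empty = 2A√h₀/0.00155.
t_empty = 2·0.733·√5.43/0.00155 = 1.4660·2.3302/0.00155 = 2204.0 s.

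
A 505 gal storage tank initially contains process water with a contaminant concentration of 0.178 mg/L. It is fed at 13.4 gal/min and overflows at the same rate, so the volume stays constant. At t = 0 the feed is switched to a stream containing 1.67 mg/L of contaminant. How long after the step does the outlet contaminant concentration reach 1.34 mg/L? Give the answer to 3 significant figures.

Species balance: V dC/dt = Q(C_in − C) ⇒ τ = V/Q = 37.687 min.
C(t) = C_in + (C₀ − C_in) e^(−t/τ). Set C = 1.34 and solve for t:
e^(−t/τ) = (C − C_in)/(C₀ − C_in) = (1.34 − 1.67)/(0.178 − 1.67) = 0.22118
t = −τ ln(…) = 37.687 × 1.5088 = 56.861 min.

56.9 min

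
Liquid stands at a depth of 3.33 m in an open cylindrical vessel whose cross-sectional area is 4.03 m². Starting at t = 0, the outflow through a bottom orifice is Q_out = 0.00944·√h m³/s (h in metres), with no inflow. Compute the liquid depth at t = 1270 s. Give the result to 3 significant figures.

0.114 m

A dh/dt = −Q_out = −0.00944 √h.
This is separable: 2 d(√h)/dt = −0.00944/A, so √h = √h₀ − (0.00944/(2A)) t.
√h = √3.33 − 0.00944·1270/(2·4.03) = 1.8248 − 1.4874 = 0.33738.
h = 0.33738² = 0.11383 m.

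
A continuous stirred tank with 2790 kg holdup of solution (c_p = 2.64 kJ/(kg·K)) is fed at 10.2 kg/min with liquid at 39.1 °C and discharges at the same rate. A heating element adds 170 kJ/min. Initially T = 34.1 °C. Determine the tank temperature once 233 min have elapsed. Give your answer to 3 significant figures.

40.6 °C

M c_p dT/dt = ṁ c_p (T_in − T) + Q̇.
τ = M/ṁ = 273.53 min; T_ss = T_in + Q̇/(ṁ c_p) = 39.1 + 170/(10.2·2.64) = 45.413 °C.
T approaches T_ss exponentially: T(t) = T_ss + (T₀ − T_ss) e^(−t/τ).
T(233) = 45.413 + (-11.313)·e^(−233/273.53) = 45.413 + (-11.313)·0.42663 = 40.587 °C.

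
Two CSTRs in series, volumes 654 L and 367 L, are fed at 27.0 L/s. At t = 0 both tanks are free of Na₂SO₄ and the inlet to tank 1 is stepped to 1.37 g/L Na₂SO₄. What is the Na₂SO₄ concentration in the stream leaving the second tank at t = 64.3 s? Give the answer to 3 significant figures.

Each tank obeys Vᵢ dCᵢ/dt = Q(Cᵢ₋₁ − Cᵢ), so τᵢ = Vᵢ/Q.
τ₁ = 654/27.0 = 24.222 s; τ₂ = 367/27.0 = 13.593 s.
Tank 1: C₁ = C_in(1 − e^(−t/τ₁)). Tank 2 (τ₁ ≠ τ₂): C₂ = C_in[1 − (τ₁ e^(−t/τ₁) − τ₂ e^(−t/τ₂))/(τ₁ − τ₂)].
At t = 64.3: e^(−t/τ₁) = 0.070328, e^(−t/τ₂) = 0.0088219.
C₂ = 1.37·[1 − (24.222·0.070328 − 13.593·0.0088219)/(10.630)] = 1.37·0.85102 = 1.1659 g/L.

1.17 g/L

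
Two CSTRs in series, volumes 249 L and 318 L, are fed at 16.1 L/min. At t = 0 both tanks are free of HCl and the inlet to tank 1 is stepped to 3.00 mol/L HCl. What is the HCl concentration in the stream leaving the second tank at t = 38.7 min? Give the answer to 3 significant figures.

1.94 mol/L

Time constants: τᵢ = Vᵢ/Q for each well-mixed tank.
τ₁ = 249/16.1 = 15.466 min; τ₂ = 318/16.1 = 19.752 min.
Tank 1: C₁ = C_in(1 − e^(−t/τ₁)). Tank 2 (τ₁ ≠ τ₂): C₂ = C_in[1 − (τ₁ e^(−t/τ₁) − τ₂ e^(−t/τ₂))/(τ₁ − τ₂)].
At t = 38.7: e^(−t/τ₁) = 0.081897, e^(−t/τ₂) = 0.14095.
C₂ = 3.00·[1 − (15.466·0.081897 − 19.752·0.14095)/(-4.2857)] = 3.00·0.64594 = 1.9378 mol/L.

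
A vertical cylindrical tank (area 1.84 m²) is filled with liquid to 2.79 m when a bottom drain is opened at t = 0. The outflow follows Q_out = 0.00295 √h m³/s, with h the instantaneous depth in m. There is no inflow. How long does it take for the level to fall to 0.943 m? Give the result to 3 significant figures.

Unsteady balance on liquid volume: A dh/dt = −0.00295 √h.
∫ h^(−1/2) dh = −(0.00295/A) ∫ dt, giving 2√h = 2√h₀ − (0.00295/A) t.
t = 2A(√h₀ − √h)/0.00295 = 2·1.84·(√2.79 − √0.943)/0.00295
  = 3.6800 × (1.6703 − 0.97108) / 0.00295 = 872.28 s.

872 s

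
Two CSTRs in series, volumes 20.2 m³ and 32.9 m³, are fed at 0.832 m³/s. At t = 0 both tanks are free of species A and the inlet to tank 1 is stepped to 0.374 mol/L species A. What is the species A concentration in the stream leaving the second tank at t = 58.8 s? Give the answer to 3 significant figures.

0.208 mol/L

Each tank obeys Vᵢ dCᵢ/dt = Q(Cᵢ₋₁ − Cᵢ), so τᵢ = Vᵢ/Q.
τ₁ = 20.2/0.832 = 24.279 s; τ₂ = 32.9/0.832 = 39.543 s.
Tank 1: C₁ = C_in(1 − e^(−t/τ₁)). Tank 2 (τ₁ ≠ τ₂): C₂ = C_in[1 − (τ₁ e^(−t/τ₁) − τ₂ e^(−t/τ₂))/(τ₁ − τ₂)].
At t = 58.8: e^(−t/τ₁) = 0.088756, e^(−t/τ₂) = 0.22605.
C₂ = 0.374·[1 − (24.279·0.088756 − 39.543·0.22605)/(-15.264)] = 0.374·0.55557 = 0.20778 mol/L.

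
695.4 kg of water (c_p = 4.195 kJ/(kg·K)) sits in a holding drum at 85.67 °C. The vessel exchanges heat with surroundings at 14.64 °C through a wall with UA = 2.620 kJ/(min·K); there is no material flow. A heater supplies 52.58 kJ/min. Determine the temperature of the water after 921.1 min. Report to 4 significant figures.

M c_p dT/dt = −UA(T − T_amb) + Q̇.
dT/dt = (T_ss − T)/τ with T_ss = T_amb + Q̇/UA = 14.64 + 52.58/2.620 = 34.7087 °C, τ = M c_p/UA = 695.4·4.195/2.620 = 1113.44 min.
This is linear first-order; T(t) = T_ss + (T₀ − T_ss) e^(−t/τ).
T(921.1) = 34.7087 + (50.9613)·0.437246 = 56.9913 °C.

56.99 °C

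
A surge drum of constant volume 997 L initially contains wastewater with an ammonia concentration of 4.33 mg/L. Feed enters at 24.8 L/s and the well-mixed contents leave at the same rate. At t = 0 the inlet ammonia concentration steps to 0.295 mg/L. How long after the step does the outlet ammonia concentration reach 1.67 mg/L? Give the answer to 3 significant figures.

Mass balance on the solute (V constant): V dC/dt = Q(C_in − C), so τ = V/Q = 40.202 s.
C(t) = C_in + (C₀ − C_in) e^(−t/τ). Set C = 1.67 and solve for t:
e^(−t/τ) = (C − C_in)/(C₀ − C_in) = (1.67 − 0.295)/(4.33 − 0.295) = 0.34077
t = −τ ln(…) = 40.202 × 1.0766 = 43.279 s.

43.3 s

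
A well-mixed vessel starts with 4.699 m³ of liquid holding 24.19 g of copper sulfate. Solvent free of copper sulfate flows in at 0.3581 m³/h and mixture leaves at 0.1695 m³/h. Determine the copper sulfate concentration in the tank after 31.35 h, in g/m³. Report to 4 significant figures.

1.096 g/m³

Let m(t) be the amount of copper sulfate. Volume: V(t) = V₀ + (Q_in − Q_out) t = 4.699 + 0.188600 t; V(31.35) = 10.6116 m³.
Species balance (pure solvent in): dm/dt = −Q_out · m/V(t).
Separate: dm/m = −Q_out dt/V(t) ⇒ ln(m/m₀) = −(Q_out/(Q_in−Q_out)) ln(V/V₀).
m = m₀ (V₀/V)^(Q_out/(Q_in−Q_out)) = 24.19 × (4.699/10.6116)^(0.898727) = 11.6329 g.
C = m/V = 11.6329/10.6116 = 1.09624 g/m³.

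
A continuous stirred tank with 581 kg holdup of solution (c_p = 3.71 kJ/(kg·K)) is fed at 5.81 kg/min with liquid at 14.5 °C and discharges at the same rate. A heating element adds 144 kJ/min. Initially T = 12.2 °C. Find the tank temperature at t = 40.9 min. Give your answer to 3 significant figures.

15.2 °C

M c_p dT/dt = ṁ c_p (T_in − T) + Q̇.
τ = M/ṁ = 100.00 min; T_ss = T_in + Q̇/(ṁ c_p) = 14.5 + 144/(5.81·3.71) = 21.181 °C.
This is linear first-order; T(t) = T_ss + (T₀ − T_ss) e^(−t/τ).
T(40.9) = 21.181 + (-8.9806)·e^(−40.9/100.00) = 21.181 + (-8.9806)·0.66431 = 15.215 °C.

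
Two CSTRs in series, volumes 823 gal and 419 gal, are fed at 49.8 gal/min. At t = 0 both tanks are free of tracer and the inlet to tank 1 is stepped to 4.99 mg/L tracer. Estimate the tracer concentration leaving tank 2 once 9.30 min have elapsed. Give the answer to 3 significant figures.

0.913 mg/L

Time constants: τᵢ = Vᵢ/Q for each well-mixed tank.
τ₁ = 823/49.8 = 16.526 min; τ₂ = 419/49.8 = 8.4137 min.
Tank 1: C₁ = C_in(1 − e^(−t/τ₁)). Tank 2 (τ₁ ≠ τ₂): C₂ = C_in[1 − (τ₁ e^(−t/τ₁) − τ₂ e^(−t/τ₂))/(τ₁ − τ₂)].
At t = 9.30: e^(−t/τ₁) = 0.56964, e^(−t/τ₂) = 0.33110.
C₂ = 4.99·[1 − (16.526·0.56964 − 8.4137·0.33110)/(8.1124)] = 4.99·0.18295 = 0.91294 mg/L.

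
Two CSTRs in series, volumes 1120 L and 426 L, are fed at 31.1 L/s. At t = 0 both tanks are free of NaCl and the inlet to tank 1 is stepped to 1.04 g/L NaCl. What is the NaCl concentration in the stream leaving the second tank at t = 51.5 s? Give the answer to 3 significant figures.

0.653 g/L

Time constants: τᵢ = Vᵢ/Q for each well-mixed tank.
τ₁ = 1120/31.1 = 36.013 s; τ₂ = 426/31.1 = 13.698 s.
Tank 1: C₁ = C_in(1 − e^(−t/τ₁)). Tank 2 (τ₁ ≠ τ₂): C₂ = C_in[1 − (τ₁ e^(−t/τ₁) − τ₂ e^(−t/τ₂))/(τ₁ − τ₂)].
At t = 51.5: e^(−t/τ₁) = 0.23930, e^(−t/τ₂) = 0.023290.
C₂ = 1.04·[1 − (36.013·0.23930 − 13.698·0.023290)/(22.315)] = 1.04·0.62811 = 0.65323 g/L.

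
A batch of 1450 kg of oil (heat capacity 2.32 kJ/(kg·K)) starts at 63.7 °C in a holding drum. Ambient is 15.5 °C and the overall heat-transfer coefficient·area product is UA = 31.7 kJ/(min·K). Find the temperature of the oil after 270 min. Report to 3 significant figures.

M c_p dT/dt = −UA(T − T_amb).
dT/dt = (T_ss − T)/τ with T_ss = T_amb = 15.500 °C, τ = M c_p/UA = 1450·2.32/31.7 = 106.12 min.
This is linear first-order; T(t) = T_ss + (T₀ − T_ss) e^(−t/τ).
T(270) = 15.500 + (48.200)·0.078529 = 19.285 °C.

19.3 °C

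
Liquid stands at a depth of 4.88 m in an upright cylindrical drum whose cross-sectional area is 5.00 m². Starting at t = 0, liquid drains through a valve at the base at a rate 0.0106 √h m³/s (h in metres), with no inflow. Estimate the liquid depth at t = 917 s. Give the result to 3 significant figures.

Unsteady balance on liquid volume: A dh/dt = −0.0106 √h.
∫ h^(−1/2) dh = −(0.0106/A) ∫ dt, giving 2√h = 2√h₀ − (0.0106/A) t.
√h = √4.88 − 0.0106·917/(2·5.00) = 2.2091 − 0.97202 = 1.2371.
h = 1.2371² = 1.5303 m.

1.53 m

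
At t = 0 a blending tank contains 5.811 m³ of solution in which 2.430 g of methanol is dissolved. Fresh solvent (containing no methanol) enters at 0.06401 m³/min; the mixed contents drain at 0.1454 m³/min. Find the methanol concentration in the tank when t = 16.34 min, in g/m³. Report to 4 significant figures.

0.3409 g/m³

Let m(t) be the amount of methanol. Volume: V(t) = V₀ + (Q_in − Q_out) t = 5.811 − 0.0813900 t; V(16.34) = 4.48109 m³.
Solute balance: dm/dt = 0 − Q_out C = −Q_out m/V(t).
Separate: dm/m = −Q_out dt/V(t) ⇒ ln(m/m₀) = −(Q_out/(Q_in−Q_out)) ln(V/V₀).
m = m₀ (V₀/V)^(Q_out/(Q_in−Q_out)) = 2.430 × (5.811/4.48109)^(-1.78646) = 1.52747 g.
C = m/V = 1.52747/4.48109 = 0.340871 g/m³.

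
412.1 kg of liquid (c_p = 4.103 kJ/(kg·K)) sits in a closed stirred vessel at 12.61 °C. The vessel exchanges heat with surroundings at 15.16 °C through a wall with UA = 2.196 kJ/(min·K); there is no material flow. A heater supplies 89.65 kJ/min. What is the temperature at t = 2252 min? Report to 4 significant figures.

53.66 °C

Unsteady energy balance on the tank contents: M c_p dT/dt = −UA(T − T_amb) + Q̇.
dT/dt = (T_ss − T)/τ with T_ss = T_amb + Q̇/UA = 15.16 + 89.65/2.196 = 55.9842 °C, τ = M c_p/UA = 412.1·4.103/2.196 = 769.966 min.
Solution: T(t) = T_ss + (T₀ − T_ss) e^(−t/τ).
T(2252) = 55.9842 + (-43.3742)·0.0536753 = 53.6561 °C.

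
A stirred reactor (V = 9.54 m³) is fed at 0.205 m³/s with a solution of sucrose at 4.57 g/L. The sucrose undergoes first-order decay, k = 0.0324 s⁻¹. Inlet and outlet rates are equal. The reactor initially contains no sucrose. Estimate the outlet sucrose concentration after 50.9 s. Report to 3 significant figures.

V dC/dt = Q(C_in − C) − k V C.
This is linear with rate a = Q/V + k = 0.053888 s⁻¹.
C_ss = Q C_in/(Q + kV) = 1.8223 g/L; C(t) = C_ss + (C₀ − C_ss) e^(−a t).
C(50.9) = 1.8223 + (-1.8223)·e^(−0.053888·50.9) = 1.8223 + (-1.8223)·0.064382 = 1.7050 g/L.

1.71 g/L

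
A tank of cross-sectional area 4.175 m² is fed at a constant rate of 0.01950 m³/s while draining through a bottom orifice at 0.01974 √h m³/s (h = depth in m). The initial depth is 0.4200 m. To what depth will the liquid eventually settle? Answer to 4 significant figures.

0.9758 m

Mass balance (ρ constant): A dh/dt = Q_in − 0.01974 √h. At steady state dh/dt = 0:
Q_in = 0.01974 √h_ss ⇒ √h_ss = 0.01950/0.01974 = 0.987842.
h_ss = 0.987842² = 0.975832 m. (Since h₀ = 0.4200 m < h_ss, the level will rise toward this value.)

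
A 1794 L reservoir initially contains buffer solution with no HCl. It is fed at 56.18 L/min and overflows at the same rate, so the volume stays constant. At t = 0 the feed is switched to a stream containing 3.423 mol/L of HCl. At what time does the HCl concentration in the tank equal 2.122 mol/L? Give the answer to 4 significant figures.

Species balance: V dC/dt = Q(C_in − C) ⇒ τ = V/Q = 31.9331 min.
C(t) = C_in + (C₀ − C_in) e^(−t/τ). Set C = 2.122 and solve for t:
e^(−t/τ) = (C − C_in)/(C₀ − C_in) = (2.122 − 3.423)/(0 − 3.423) = 0.380076
t = −τ ln(…) = 31.9331 × 0.967384 = 30.8915 min.

30.89 min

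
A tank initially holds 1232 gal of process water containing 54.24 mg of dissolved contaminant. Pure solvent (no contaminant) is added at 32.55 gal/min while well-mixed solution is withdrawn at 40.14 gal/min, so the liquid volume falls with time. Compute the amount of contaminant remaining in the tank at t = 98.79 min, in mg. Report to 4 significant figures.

0.3800 mg

Let m(t) be the amount of contaminant. Volume: V(t) = V₀ + (Q_in − Q_out) t = 1232 − 7.59000 t; V(98.79) = 482.184 gal.
Species balance (pure solvent in): dm/dt = −Q_out · m/V(t).
Separate: dm/m = −Q_out dt/V(t) ⇒ ln(m/m₀) = −(Q_out/(Q_in−Q_out)) ln(V/V₀).
m = m₀ (V₀/V)^(Q_out/(Q_in−Q_out)) = 54.24 × (1232/482.184)^(-5.28854) = 0.379997 mg.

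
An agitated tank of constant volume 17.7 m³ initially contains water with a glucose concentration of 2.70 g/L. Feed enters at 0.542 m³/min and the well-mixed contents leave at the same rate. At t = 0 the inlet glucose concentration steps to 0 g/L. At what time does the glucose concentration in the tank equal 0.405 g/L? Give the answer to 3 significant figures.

62.0 min

Species balance: V dC/dt = Q(C_in − C) ⇒ τ = V/Q = 32.657 min.
C(t) = C_in + (C₀ − C_in) e^(−t/τ). Set C = 0.405 and solve for t:
e^(−t/τ) = (C − C_in)/(C₀ − C_in) = (0.405 − 0)/(2.70 − 0) = 0.15000
t = −τ ln(…) = 32.657 × 1.8971 = 61.954 min.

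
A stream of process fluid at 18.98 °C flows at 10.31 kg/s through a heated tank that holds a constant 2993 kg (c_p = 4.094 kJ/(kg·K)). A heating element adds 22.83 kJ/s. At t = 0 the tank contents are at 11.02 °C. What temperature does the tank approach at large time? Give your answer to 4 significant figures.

M c_p dT/dt = ṁ c_p (T_in − T) + Q̇.
At steady state dT/dt = 0 ⇒ T_ss = T_in + Q̇/(ṁ c_p) = 18.98 + 22.83/(10.31·4.094) = 19.5209 °C.

19.52 °C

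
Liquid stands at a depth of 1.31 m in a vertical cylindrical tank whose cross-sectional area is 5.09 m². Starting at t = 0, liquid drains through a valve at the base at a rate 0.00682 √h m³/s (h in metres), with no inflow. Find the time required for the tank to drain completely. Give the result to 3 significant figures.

1710 s

A dh/dt = −Q_out = −0.00682 √h.
∫ h^(−1/2) dh = −(0.00682/A) ∫ dt, giving 2√h = 2√h₀ − (0.00682/A) t.
Set h = 0: 2√h₀ = (0.00682/A) t_empty ⇒ t_empty = 2A√h₀/0.00682.
t_empty = 2·5.09·√1.31/0.00682 = 10.180·1.1446/0.00682 = 1708.4 s.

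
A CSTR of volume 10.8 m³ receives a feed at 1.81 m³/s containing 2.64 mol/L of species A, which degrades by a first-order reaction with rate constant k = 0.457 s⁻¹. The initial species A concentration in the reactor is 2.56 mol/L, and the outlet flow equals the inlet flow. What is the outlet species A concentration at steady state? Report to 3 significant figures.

Species balance: V dC/dt = Q C_in − Q C − k V C.
Steady state (dC/dt = 0): C_ss = Q C_in/(Q + kV) = C_in/(1 + kV/Q).
C_ss = 1.81·2.64/(1.81 + 0.457·10.8) = 4.7784/6.7456 = 0.70837 mol/L.

0.708 mol/L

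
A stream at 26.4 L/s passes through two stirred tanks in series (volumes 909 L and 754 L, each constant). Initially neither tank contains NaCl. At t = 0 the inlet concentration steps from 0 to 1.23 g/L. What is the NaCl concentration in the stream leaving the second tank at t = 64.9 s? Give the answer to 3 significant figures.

0.751 g/L

Time constants: τᵢ = Vᵢ/Q for each well-mixed tank.
τ₁ = 909/26.4 = 34.432 s; τ₂ = 754/26.4 = 28.561 s.
Tank 1: C₁ = C_in(1 − e^(−t/τ₁)). Tank 2 (τ₁ ≠ τ₂): C₂ = C_in[1 − (τ₁ e^(−t/τ₁) − τ₂ e^(−t/τ₂))/(τ₁ − τ₂)].
At t = 64.9: e^(−t/τ₁) = 0.15185, e^(−t/τ₂) = 0.10307.
C₂ = 1.23·[1 − (34.432·0.15185 − 28.561·0.10307)/(5.8712)] = 1.23·0.61087 = 0.75137 g/L.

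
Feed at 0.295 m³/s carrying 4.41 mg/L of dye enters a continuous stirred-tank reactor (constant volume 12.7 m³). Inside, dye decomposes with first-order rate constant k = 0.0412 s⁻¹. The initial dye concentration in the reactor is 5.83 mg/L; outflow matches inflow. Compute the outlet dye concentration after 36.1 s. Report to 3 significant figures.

2.00 mg/L

V dC/dt = Q(C_in − C) − k V C.
This is linear with rate a = Q/V + k = 0.064428 s⁻¹.
C_ss = Q C_in/(Q + kV) = 1.5899 mg/L; C(t) = C_ss + (C₀ − C_ss) e^(−a t).
C(36.1) = 1.5899 + (4.2401)·e^(−0.064428·36.1) = 1.5899 + (4.2401)·0.097699 = 2.0042 mg/L.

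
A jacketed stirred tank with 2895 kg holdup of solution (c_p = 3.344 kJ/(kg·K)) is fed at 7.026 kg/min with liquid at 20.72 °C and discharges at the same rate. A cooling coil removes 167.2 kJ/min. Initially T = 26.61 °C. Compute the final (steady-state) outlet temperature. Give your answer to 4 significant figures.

13.60 °C

Energy balance: M c_p dT/dt = ṁ c_p (T_in − T) − 167.2.
At steady state dT/dt = 0 ⇒ T_ss = T_in − Q̇/(ṁ c_p) = 20.72 − 167.2/(7.026·3.344) = 13.6036 °C.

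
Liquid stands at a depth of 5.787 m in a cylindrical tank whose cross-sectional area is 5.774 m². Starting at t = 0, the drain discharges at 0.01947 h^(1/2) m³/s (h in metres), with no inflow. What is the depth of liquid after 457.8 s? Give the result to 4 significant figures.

2.669 m

Unsteady balance on liquid volume: A dh/dt = −0.01947 √h.
∫ h^(−1/2) dh = −(0.01947/A) ∫ dt, giving 2√h = 2√h₀ − (0.01947/A) t.
√h = √5.787 − 0.01947·457.8/(2·5.774) = 2.40562 − 0.771854 = 1.63376.
h = 1.63376² = 2.66919 m.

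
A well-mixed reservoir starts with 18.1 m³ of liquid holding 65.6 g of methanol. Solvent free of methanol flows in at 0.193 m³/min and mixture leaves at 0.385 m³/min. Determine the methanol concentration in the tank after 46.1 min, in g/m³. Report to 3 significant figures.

1.85 g/m³

Let m(t) be the amount of methanol. Volume: V(t) = V₀ + (Q_in − Q_out) t = 18.1 − 0.19200 t; V(46.1) = 9.2488 m³.
No methanol enters, so dm/dt = −Q_out · (m/V).
dm/m = −Q_out dt/(V₀ − 0.19200 t); integrating gives ln(m/m₀) = −(Q_out/(Q_in−Q_out)) ln(V/V₀).
m = m₀ (V₀/V)^(Q_out/(Q_in−Q_out)) = 65.6 × (18.1/9.2488)^(-2.0052) = 17.069 g.
C = m/V = 17.069/9.2488 = 1.8455 g/m³.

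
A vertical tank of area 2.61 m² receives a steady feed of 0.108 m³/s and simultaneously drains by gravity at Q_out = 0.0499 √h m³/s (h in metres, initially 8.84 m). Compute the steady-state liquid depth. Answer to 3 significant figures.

4.68 m

A dh/dt = Q_in − 0.0499 √h. Steady state requires inflow = outflow:
Q_in = 0.0499 √h_ss ⇒ √h_ss = 0.108/0.0499 = 2.1643.
h_ss = 2.1643² = 4.6843 m. (Since h₀ = 8.84 m > h_ss, the level will fall toward this value.)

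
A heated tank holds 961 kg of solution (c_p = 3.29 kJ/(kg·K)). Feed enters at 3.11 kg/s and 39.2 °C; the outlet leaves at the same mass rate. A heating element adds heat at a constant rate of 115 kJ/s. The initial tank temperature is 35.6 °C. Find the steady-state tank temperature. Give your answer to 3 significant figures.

50.4 °C

M c_p dT/dt = ṁ c_p (T_in − T) + Q̇.
At steady state dT/dt = 0 ⇒ T_ss = T_in + Q̇/(ṁ c_p) = 39.2 + 115/(3.11·3.29) = 50.439 °C.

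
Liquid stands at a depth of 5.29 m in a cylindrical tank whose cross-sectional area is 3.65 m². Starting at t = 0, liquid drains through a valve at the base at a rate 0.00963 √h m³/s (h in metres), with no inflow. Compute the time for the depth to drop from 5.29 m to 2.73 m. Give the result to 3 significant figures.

A dh/dt = −Q_out = −0.00963 √h.
∫ h^(−1/2) dh = −(0.00963/A) ∫ dt, giving 2√h = 2√h₀ − (0.00963/A) t.
t = 2A(√h₀ − √h)/0.00963 = 2·3.65·(√5.29 − √2.73)/0.00963
  = 7.3000 × (2.3000 − 1.6523) / 0.00963 = 491.01 s.

491 s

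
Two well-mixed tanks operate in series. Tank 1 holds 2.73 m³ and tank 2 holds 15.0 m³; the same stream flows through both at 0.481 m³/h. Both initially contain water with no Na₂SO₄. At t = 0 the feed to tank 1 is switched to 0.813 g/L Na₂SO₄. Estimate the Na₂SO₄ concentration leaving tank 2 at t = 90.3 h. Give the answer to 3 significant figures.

Each tank obeys Vᵢ dCᵢ/dt = Q(Cᵢ₋₁ − Cᵢ), so τᵢ = Vᵢ/Q.
τ₁ = 2.73/0.481 = 5.6757 h; τ₂ = 15.0/0.481 = 31.185 h.
Solving the cascade with C₁(0)=C₂(0)=0 gives C₂(t) = C_in[1 − (τ₁ e^(−t/τ₁) − τ₂ e^(−t/τ₂))/(τ₁ − τ₂)].
At t = 90.3: e^(−t/τ₁) = 1.2313e-07, e^(−t/τ₂) = 0.055265.
C₂ = 0.813·[1 − (5.6757·1.2313e-07 − 31.185·0.055265)/(-25.509)] = 0.813·0.93244 = 0.75807 g/L.

0.758 g/L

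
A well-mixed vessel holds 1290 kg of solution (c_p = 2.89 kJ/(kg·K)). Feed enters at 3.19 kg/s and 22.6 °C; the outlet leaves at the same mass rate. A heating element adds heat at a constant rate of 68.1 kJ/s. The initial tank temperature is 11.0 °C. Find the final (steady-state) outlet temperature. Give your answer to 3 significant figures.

30.0 °C

Unsteady energy balance on the tank contents: M c_p dT/dt = ṁ c_p (T_in − T) + 68.1.
At steady state dT/dt = 0 ⇒ T_ss = T_in + Q̇/(ṁ c_p) = 22.6 + 68.1/(3.19·2.89) = 29.987 °C.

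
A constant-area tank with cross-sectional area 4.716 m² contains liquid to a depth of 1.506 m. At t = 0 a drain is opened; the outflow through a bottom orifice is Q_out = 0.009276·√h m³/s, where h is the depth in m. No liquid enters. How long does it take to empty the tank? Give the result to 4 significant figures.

1248 s

A dh/dt = −Q_out = −0.009276 √h.
∫ h^(−1/2) dh = −(0.009276/A) ∫ dt, giving 2√h = 2√h₀ − (0.009276/A) t.
Set h = 0: 2√h₀ = (0.009276/A) t_empty ⇒ t_empty = 2A√h₀/0.009276.
t_empty = 2·4.716·√1.506/0.009276 = 9.43200·1.22719/0.009276 = 1247.83 s.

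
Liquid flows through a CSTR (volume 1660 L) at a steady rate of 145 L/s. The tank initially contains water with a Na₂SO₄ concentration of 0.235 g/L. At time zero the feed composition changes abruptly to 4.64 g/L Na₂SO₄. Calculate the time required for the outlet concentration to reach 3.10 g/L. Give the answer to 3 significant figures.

12.0 s

Species balance: V dC/dt = Q(C_in − C) ⇒ τ = V/Q = 11.448 s.
C(t) = C_in + (C₀ − C_in) e^(−t/τ). Set C = 3.10 and solve for t:
e^(−t/τ) = (C − C_in)/(C₀ − C_in) = (3.10 − 4.64)/(0.235 − 4.64) = 0.34960
t = −τ ln(…) = 11.448 × 1.0510 = 12.032 s.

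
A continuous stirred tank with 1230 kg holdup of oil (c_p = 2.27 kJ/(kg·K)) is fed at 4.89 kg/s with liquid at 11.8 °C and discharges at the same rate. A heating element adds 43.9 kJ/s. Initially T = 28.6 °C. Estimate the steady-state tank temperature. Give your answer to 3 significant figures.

Unsteady energy balance on the tank contents: M c_p dT/dt = ṁ c_p (T_in − T) + 43.9.
At steady state dT/dt = 0 ⇒ T_ss = T_in + Q̇/(ṁ c_p) = 11.8 + 43.9/(4.89·2.27) = 15.755 °C.

15.8 °C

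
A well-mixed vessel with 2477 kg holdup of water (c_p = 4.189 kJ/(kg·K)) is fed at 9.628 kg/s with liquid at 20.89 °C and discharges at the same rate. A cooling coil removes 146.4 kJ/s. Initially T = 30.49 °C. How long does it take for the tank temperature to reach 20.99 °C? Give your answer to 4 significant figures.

325.7 s

M c_p dT/dt = ṁ c_p (T_in − T) − Q̇.
τ = M/ṁ = 257.270 s; T_ss = T_in − Q̇/(ṁ c_p) = 17.2601 °C.
T(t) = T_ss + (T₀ − T_ss) e^(−t/τ). Set T = 20.99:
e^(−t/τ) = (20.99 − 17.2601)/(30.49 − 17.2601) = 0.281930
t = −257.270 · ln(0.281930) = 325.730 s.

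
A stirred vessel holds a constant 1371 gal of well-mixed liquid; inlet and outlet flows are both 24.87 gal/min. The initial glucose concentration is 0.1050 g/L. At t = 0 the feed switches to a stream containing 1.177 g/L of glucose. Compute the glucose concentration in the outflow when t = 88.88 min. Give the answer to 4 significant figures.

0.9632 g/L

Mass balance on the solute (V constant): V dC/dt = Q(C_in − C).
Rewrite as dC/dt + C/τ = C_in/τ, τ = V/Q = 55.1267 min.
Solution: C(t) = C_in + (C₀ − C_in) e^(−t/τ).
C(88.88) = 1.177 + (0.1050 − 1.177)·e^(−88.88/55.1267) = 1.177 + (-1.07200)·0.199431 = 0.963210 g/L.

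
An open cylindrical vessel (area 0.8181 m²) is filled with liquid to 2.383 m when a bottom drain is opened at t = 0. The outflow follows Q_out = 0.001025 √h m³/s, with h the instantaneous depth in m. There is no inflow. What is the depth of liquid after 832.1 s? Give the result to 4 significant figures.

Mass balance (ρ constant): A dh/dt = −0.001025 √h.
Separate and integrate: 2(√h − √h₀) = −(0.001025/A) t.
√h = √2.383 − 0.001025·832.1/(2·0.8181) = 1.54370 − 0.521270 = 1.02243.
h = 1.02243² = 1.04536 m.

1.045 m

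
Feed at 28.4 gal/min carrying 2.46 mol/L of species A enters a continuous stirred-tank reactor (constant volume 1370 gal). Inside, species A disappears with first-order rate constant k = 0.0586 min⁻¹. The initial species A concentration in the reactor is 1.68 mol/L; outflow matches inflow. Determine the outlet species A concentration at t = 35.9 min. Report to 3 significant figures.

0.703 mol/L

Accumulation = in − out − consumed: V dC/dt = Q C_in − Q C − k V C.
dC/dt = (Q/V) C_in − (Q/V + k) C; effective rate a = Q/V + k = 0.020730 + 0.0586 = 0.079330 min⁻¹.
C_ss = Q C_in/(Q + kV) = 0.64283 mol/L; C(t) = C_ss + (C₀ − C_ss) e^(−a t).
C(35.9) = 0.64283 + (1.0372)·e^(−0.079330·35.9) = 0.64283 + (1.0372)·0.057963 = 0.70295 mol/L.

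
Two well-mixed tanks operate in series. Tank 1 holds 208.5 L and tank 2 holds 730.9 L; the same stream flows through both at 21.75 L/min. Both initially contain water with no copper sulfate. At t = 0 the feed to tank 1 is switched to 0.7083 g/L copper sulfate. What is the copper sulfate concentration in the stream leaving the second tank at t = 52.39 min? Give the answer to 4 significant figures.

0.5010 g/L

Time constants: τᵢ = Vᵢ/Q for each well-mixed tank.
τ₁ = 208.5/21.75 = 9.58621 min; τ₂ = 730.9/21.75 = 33.6046 min.
Solving the cascade with C₁(0)=C₂(0)=0 gives C₂(t) = C_in[1 − (τ₁ e^(−t/τ₁) − τ₂ e^(−t/τ₂))/(τ₁ − τ₂)].
At t = 52.39: e^(−t/τ₁) = 0.00423173, e^(−t/τ₂) = 0.210344.
C₂ = 0.7083·[1 − (9.58621·0.00423173 − 33.6046·0.210344)/(-24.0184)] = 0.7083·0.707393 = 0.501047 g/L.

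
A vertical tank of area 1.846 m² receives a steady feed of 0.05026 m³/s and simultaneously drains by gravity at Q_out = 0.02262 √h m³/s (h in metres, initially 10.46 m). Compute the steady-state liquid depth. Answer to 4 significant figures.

4.937 m

Unsteady balance on liquid volume: A dh/dt = Q_in − 0.02262 √h. At steady state dh/dt = 0:
Q_in = 0.02262 √h_ss ⇒ √h_ss = 0.05026/0.02262 = 2.22193.
h_ss = 2.22193² = 4.93696 m. (Since h₀ = 10.46 m > h_ss, the level will fall toward this value.)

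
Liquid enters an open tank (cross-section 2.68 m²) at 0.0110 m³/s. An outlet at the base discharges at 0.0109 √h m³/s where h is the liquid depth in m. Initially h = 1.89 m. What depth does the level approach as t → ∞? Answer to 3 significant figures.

1.02 m

Level balance: A dh/dt = 0.0110 − 0.0109 √h. Setting dh/dt = 0:
Q_in = 0.0109 √h_ss ⇒ √h_ss = 0.0110/0.0109 = 1.0092.
h_ss = 1.0092² = 1.0184 m. (Since h₀ = 1.89 m > h_ss, the level will fall toward this value.)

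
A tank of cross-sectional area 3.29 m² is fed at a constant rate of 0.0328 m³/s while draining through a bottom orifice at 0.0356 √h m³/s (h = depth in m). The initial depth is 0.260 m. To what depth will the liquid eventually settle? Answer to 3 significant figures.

0.849 m

Level balance: A dh/dt = 0.0328 − 0.0356 √h. Setting dh/dt = 0:
Q_in = 0.0356 √h_ss ⇒ √h_ss = 0.0328/0.0356 = 0.92135.
h_ss = 0.92135² = 0.84888 m. (Since h₀ = 0.260 m < h_ss, the level will rise toward this value.)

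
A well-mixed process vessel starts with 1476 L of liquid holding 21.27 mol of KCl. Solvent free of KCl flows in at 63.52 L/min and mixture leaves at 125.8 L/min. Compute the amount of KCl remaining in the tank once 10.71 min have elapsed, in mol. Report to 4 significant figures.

6.314 mol

Total volume: dV/dt = Q_in − Q_out = -62.2800 L/min, so V(t) = 1476 − 62.2800 t and V(10.71) = 808.981 L.
Solute balance: dm/dt = 0 − Q_out C = −Q_out m/V(t).
dm/m = −Q_out dt/(V₀ − 62.2800 t); integrating gives ln(m/m₀) = −(Q_out/(Q_in−Q_out)) ln(V/V₀).
m = m₀ (V₀/V)^(Q_out/(Q_in−Q_out)) = 21.27 × (1476/808.981)^(-2.01991) = 6.31353 mol.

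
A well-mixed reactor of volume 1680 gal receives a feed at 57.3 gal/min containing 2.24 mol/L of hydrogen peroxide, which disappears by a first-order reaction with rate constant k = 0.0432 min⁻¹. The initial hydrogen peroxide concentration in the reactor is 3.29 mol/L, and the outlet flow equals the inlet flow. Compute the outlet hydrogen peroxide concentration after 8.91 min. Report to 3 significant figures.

2.14 mol/L

Accumulation = in − out − consumed: V dC/dt = Q C_in − Q C − k V C.
This is linear with rate a = Q/V + k = 0.077307 min⁻¹.
C_ss = Q C_in/(Q + kV) = 0.98827 mol/L; C(t) = C_ss + (C₀ − C_ss) e^(−a t).
C(8.91) = 0.98827 + (2.3017)·e^(−0.077307·8.91) = 0.98827 + (2.3017)·0.50217 = 2.1441 mol/L.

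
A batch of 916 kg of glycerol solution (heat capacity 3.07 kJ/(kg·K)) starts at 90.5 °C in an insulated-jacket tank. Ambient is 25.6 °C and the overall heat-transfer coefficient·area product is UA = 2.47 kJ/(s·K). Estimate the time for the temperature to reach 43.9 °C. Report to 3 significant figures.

M c_p dT/dt = −UA(T − T_amb).
τ = M c_p/UA = 1138.5 s; T_ss = T_amb = 25.600 °C.
T(t) = T_ss + (T₀ − T_ss)e^(−t/τ); set T = 43.9:
t = −τ ln[(T − T_ss)/(T₀ − T_ss)] = −1138.5 · ln(0.28197) = 1441.3 s.

1440 s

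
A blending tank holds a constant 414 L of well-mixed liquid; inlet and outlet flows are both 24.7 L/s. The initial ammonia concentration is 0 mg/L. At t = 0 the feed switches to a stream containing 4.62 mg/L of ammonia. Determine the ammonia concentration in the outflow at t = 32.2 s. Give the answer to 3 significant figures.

Mass balance on the solute (V constant): V dC/dt = Q(C_in − C).
So dC/dt = (C_in − C)/τ with τ = V/Q = 414/24.7 = 16.761 s.
Integrating: C(t) = C_in + (C₀ − C_in) e^(−t/τ).
C(32.2) = 4.62 + (0 − 4.62)·e^(−32.2/16.761) = 4.62 + (-4.6200)·0.14644 = 3.9434 mg/L.

3.94 mg/L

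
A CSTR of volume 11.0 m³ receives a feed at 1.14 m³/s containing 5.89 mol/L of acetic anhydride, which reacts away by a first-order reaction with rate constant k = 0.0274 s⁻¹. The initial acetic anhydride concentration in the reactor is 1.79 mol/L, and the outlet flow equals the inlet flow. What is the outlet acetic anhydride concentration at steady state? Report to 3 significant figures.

4.66 mol/L

Species balance: V dC/dt = Q C_in − Q C − k V C.
At steady state: 0 = Q C_in − (Q + kV) C_ss, so C_ss = Q C_in/(Q + kV).
C_ss = 1.14·5.89/(1.14 + 0.0274·11.0) = 6.7146/1.4414 = 4.6584 mol/L.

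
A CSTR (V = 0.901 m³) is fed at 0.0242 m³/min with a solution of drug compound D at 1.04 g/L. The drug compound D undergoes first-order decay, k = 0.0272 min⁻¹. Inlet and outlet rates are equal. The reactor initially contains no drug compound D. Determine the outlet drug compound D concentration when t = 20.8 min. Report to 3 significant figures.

V dC/dt = Q(C_in − C) − k V C.
This is linear with rate a = Q/V + k = 0.054059 min⁻¹.
C_ss = Q C_in/(Q + kV) = 0.51672 g/L; C(t) = C_ss + (C₀ − C_ss) e^(−a t).
C(20.8) = 0.51672 + (-0.51672)·e^(−0.054059·20.8) = 0.51672 + (-0.51672)·0.32484 = 0.34887 g/L.

0.349 g/L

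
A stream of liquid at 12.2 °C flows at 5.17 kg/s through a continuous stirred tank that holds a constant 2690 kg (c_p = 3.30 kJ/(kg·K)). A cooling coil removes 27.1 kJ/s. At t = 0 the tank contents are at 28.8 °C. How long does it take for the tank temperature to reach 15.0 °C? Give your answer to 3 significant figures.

740 s

M c_p dT/dt = ṁ c_p (T_in − T) − Q̇.
τ = M/ṁ = 520.31 s; T_ss = T_in − Q̇/(ṁ c_p) = 10.612 °C.
T(t) = T_ss + (T₀ − T_ss) e^(−t/τ). Set T = 15.0:
e^(−t/τ) = (15.0 − 10.612)/(28.8 − 10.612) = 0.24128
t = −520.31 · ln(0.24128) = 739.78 s.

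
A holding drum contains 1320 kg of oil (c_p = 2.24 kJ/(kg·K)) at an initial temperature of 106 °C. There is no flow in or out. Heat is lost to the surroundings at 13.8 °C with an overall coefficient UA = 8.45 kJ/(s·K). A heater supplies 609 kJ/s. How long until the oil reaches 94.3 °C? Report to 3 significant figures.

305 s

Lumped-capacitance energy balance: M c_p dT/dt = UA(T_amb − T) + Q̇.
τ = M c_p/UA = 349.92 s; T_ss = T_amb + Q̇/UA = 13.8 + 609/8.45 = 85.871 °C.
T(t) = T_ss + (T₀ − T_ss)e^(−t/τ); set T = 94.3:
t = −τ ln[(T − T_ss)/(T₀ − T_ss)] = −349.92 · ln(0.41875) = 304.60 s.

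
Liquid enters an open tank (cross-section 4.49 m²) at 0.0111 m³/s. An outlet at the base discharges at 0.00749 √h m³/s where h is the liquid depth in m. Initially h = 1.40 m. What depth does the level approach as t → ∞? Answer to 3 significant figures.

2.20 m

Level balance: A dh/dt = 0.0111 − 0.00749 √h. Setting dh/dt = 0:
Q_in = 0.00749 √h_ss ⇒ √h_ss = 0.0111/0.00749 = 1.4820.
h_ss = 1.4820² = 2.1963 m. (Since h₀ = 1.40 m < h_ss, the level will rise toward this value.)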